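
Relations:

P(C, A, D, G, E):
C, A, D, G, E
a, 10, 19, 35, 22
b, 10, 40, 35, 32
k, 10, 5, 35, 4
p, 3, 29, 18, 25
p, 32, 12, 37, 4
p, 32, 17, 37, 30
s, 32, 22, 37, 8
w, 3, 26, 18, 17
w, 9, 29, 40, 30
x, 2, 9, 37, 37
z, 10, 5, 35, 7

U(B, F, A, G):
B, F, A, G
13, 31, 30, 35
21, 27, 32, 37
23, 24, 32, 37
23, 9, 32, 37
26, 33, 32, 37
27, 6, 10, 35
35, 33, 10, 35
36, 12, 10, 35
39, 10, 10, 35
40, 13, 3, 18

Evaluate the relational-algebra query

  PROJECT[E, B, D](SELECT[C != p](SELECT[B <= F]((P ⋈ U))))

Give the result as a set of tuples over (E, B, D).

{(8, 21, 22), (8, 23, 22), (8, 26, 22)}

Natural join on A, G: {(a, 10, 19, 35, 22, 27, 6), (a, 10, 19, 35, 22, 35, 33), (a, 10, 19, 35, 22, 36, 12), (a, 10, 19, 35, 22, 39, 10), (b, 10, 40, 35, 32, 27, 6), (b, 10, 40, 35, 32, 35, 33), (b, 10, 40, 35, 32, 36, 12), (b, 10, 40, 35, 32, 39, 10), (k, 10, 5, 35, 4, 27, 6), (k, 10, 5, 35, 4, 35, 33), (k, 10, 5, 35, 4, 36, 12), (k, 10, 5, 35, 4, 39, 10), (p, 3, 29, 18, 25, 40, 13), (p, 32, 12, 37, 4, 21, 27), (p, 32, 12, 37, 4, 23, 24), (p, 32, 12, 37, 4, 23, 9), (p, 32, 12, 37, 4, 26, 33), (p, 32, 17, 37, 30, 21, 27), (p, 32, 17, 37, 30, 23, 24), (p, 32, 17, 37, 30, 23, 9), (p, 32, 17, 37, 30, 26, 33), (s, 32, 22, 37, 8, 21, 27), (s, 32, 22, 37, 8, 23, 24), (s, 32, 22, 37, 8, 23, 9), (s, 32, 22, 37, 8, 26, 33), (w, 3, 26, 18, 17, 40, 13), (z, 10, 5, 35, 7, 27, 6), (z, 10, 5, 35, 7, 35, 33), (z, 10, 5, 35, 7, 36, 12), (z, 10, 5, 35, 7, 39, 10)}
Selection B <= F: {(p, 32, 12, 37, 4, 21, 27), (p, 32, 12, 37, 4, 23, 24), (p, 32, 12, 37, 4, 26, 33), (p, 32, 17, 37, 30, 21, 27), (p, 32, 17, 37, 30, 23, 24), (p, 32, 17, 37, 30, 26, 33), (s, 32, 22, 37, 8, 21, 27), (s, 32, 22, 37, 8, 23, 24), (s, 32, 22, 37, 8, 26, 33)}
Selection C != p: {(s, 32, 22, 37, 8, 21, 27), (s, 32, 22, 37, 8, 23, 24), (s, 32, 22, 37, 8, 26, 33)}
π[E, B, D]: project onto (E, B, D) → {(8, 21, 22), (8, 23, 22), (8, 26, 22)}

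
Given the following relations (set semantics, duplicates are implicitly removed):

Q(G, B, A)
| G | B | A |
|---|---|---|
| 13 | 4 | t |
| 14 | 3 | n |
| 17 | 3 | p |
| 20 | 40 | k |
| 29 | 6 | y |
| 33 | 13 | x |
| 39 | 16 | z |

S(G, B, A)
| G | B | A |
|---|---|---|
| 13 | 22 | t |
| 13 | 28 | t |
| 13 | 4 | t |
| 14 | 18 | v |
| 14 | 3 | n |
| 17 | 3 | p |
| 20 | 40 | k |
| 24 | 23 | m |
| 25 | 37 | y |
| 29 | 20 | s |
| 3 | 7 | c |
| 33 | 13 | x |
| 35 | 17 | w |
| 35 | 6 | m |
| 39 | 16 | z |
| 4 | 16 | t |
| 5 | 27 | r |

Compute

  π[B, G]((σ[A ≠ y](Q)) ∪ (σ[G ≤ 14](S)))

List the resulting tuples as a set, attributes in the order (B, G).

{(13, 33), (16, 39), (16, 4), (18, 14), (22, 13), (27, 5), (28, 13), (3, 14), (3, 17), (4, 13), (40, 20), (7, 3)}

Filtering on A ≠ y leaves {(13, 4, t), (14, 3, n), (17, 3, p), (20, 40, k), (33, 13, x), (39, 16, z)}.
Filtering on G ≤ 14 leaves {(13, 22, t), (13, 28, t), (13, 4, t), (14, 18, v), (14, 3, n), (3, 7, c), (4, 16, t), (5, 27, r)}.
Taking the union: {(13, 22, t), (13, 28, t), (13, 4, t), (14, 18, v), (14, 3, n), (17, 3, p), (20, 40, k), (3, 7, c), (33, 13, x), (39, 16, z), (4, 16, t), (5, 27, r)}
π[B, G]: project onto (B, G) → {(13, 33), (16, 39), (16, 4), (18, 14), (22, 13), (27, 5), (28, 13), (3, 14), (3, 17), (4, 13), (40, 20), (7, 3)}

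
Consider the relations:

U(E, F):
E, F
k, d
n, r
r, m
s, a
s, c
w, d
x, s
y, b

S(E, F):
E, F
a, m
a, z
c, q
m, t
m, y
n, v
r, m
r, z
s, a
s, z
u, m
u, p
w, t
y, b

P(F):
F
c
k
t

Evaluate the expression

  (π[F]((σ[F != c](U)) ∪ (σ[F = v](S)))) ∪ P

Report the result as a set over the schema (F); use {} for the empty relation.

Apply σ_{F != c}; surviving tuples: {(k, d), (n, r), (r, m), (s, a), (w, d), (x, s), (y, b)}
Apply σ_{F = v}; surviving tuples: {(n, v)}
Taking the union: {(k, d), (n, r), (n, v), (r, m), (s, a), (w, d), (x, s), (y, b)}
Keep only column(s) F (1 duplicate(s) eliminated): {a, b, d, m, r, s, v}
Taking the union: {a, b, c, d, k, m, r, s, t, v}

{a, b, c, d, k, m, r, s, t, v}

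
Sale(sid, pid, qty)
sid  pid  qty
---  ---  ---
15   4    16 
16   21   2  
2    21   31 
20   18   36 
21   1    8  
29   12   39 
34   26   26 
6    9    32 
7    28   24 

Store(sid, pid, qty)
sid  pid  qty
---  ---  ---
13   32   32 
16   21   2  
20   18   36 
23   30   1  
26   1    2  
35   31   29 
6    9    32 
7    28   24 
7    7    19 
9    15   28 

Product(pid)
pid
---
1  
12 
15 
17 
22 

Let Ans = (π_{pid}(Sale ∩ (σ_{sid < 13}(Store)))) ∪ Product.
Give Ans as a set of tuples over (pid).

{1, 12, 15, 17, 22, 28, 9}

Selection sid < 13: {(6, 9, 32), (7, 28, 24), (7, 7, 19), (9, 15, 28)}
Set intersection of the two operands is {(6, 9, 32), (7, 28, 24)}.
π[pid]: project onto (pid) → {28, 9}
Set union of the two operands is {1, 12, 15, 17, 22, 28, 9}.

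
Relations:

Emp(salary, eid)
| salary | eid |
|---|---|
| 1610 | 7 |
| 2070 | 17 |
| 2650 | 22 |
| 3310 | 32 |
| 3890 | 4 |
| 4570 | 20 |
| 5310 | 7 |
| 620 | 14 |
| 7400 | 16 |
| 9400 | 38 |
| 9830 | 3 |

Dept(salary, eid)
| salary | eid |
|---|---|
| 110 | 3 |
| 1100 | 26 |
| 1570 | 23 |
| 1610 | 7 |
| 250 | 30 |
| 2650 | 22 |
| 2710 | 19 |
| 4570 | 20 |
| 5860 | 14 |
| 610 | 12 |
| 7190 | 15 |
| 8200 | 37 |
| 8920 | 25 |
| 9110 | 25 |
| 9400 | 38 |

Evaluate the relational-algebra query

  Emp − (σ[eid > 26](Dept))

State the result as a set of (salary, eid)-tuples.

Filtering on eid > 26 leaves {(250, 30), (8200, 37), (9400, 38)}.
Set difference of the two operands is {(1610, 7), (2070, 17), (2650, 22), (3310, 32), (3890, 4), (4570, 20), (5310, 7), (620, 14), (7400, 16), (9830, 3)}.

{(1610, 7), (2070, 17), (2650, 22), (3310, 32), (3890, 4), (4570, 20), (5310, 7), (620, 14), (7400, 16), (9830, 3)}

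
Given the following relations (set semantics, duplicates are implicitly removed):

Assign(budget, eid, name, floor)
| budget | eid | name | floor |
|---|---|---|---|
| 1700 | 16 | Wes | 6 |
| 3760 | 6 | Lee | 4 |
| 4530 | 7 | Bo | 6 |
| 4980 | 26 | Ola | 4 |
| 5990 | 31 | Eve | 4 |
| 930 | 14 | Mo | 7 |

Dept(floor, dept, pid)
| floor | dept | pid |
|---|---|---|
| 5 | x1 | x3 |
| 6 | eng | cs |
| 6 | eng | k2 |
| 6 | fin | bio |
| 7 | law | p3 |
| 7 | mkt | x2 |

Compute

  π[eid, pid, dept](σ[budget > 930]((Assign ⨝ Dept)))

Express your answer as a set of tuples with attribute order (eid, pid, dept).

Assign ⋈ Dept (natural join on floor): {(1700, 16, Wes, 6, eng, cs), (1700, 16, Wes, 6, eng, k2), (1700, 16, Wes, 6, fin, bio), (4530, 7, Bo, 6, eng, cs), (4530, 7, Bo, 6, eng, k2), (4530, 7, Bo, 6, fin, bio), (930, 14, Mo, 7, law, p3), (930, 14, Mo, 7, mkt, x2)}
Selection budget > 930: {(1700, 16, Wes, 6, eng, cs), (1700, 16, Wes, 6, eng, k2), (1700, 16, Wes, 6, fin, bio), (4530, 7, Bo, 6, eng, cs), (4530, 7, Bo, 6, eng, k2), (4530, 7, Bo, 6, fin, bio)}
Projecting to eid, pid, dept: {(16, bio, fin), (16, cs, eng), (16, k2, eng), (7, bio, fin), (7, cs, eng), (7, k2, eng)}

{(16, bio, fin), (16, cs, eng), (16, k2, eng), (7, bio, fin), (7, cs, eng), (7, k2, eng)}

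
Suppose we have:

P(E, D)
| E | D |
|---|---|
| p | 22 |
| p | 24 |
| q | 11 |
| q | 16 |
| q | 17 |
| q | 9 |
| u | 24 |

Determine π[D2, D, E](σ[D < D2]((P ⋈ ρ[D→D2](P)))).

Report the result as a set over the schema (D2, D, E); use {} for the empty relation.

ρ[D→D2]: schema becomes (E, D2); tuples unchanged.
Joining P and ρ[D→D2](P) on E yields {(p, 22, 22), (p, 22, 24), (p, 24, 22), (p, 24, 24), (q, 11, 11), (q, 11, 16), (q, 11, 17), (q, 11, 9), (q, 16, 11), (q, 16, 16), (q, 16, 17), (q, 16, 9), (q, 17, 11), (q, 17, 16), (q, 17, 17), (q, 17, 9), (q, 9, 11), (q, 9, 16), (q, 9, 17), (q, 9, 9), (u, 24, 24)}.
Apply σ_{D < D2}; surviving tuples: {(p, 22, 24), (q, 11, 16), (q, 11, 17), (q, 16, 17), (q, 9, 11), (q, 9, 16), (q, 9, 17)}
π_{D2, D, E} gives {(11, 9, q), (16, 11, q), (16, 9, q), (17, 11, q), (17, 16, q), (17, 9, q), (24, 22, p)}.

{(11, 9, q), (16, 11, q), (16, 9, q), (17, 11, q), (17, 16, q), (17, 9, q), (24, 22, p)}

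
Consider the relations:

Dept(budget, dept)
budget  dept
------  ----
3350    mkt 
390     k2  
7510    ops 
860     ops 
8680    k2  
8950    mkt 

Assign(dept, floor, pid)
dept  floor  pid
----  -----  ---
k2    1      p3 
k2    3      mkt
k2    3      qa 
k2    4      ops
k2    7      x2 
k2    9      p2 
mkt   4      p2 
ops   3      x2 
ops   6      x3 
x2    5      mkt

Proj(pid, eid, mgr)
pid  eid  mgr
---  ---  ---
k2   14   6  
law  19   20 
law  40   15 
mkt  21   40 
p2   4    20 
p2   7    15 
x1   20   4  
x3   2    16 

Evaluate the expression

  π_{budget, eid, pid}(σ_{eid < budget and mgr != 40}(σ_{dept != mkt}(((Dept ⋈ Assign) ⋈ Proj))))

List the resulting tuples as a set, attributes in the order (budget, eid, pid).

Joining Dept and Assign on dept yields {(3350, mkt, 4, p2), (390, k2, 1, p3), (390, k2, 3, mkt), (390, k2, 3, qa), (390, k2, 4, ops), (390, k2, 7, x2), (390, k2, 9, p2), (7510, ops, 3, x2), (7510, ops, 6, x3), (860, ops, 3, x2), (860, ops, 6, x3), (8680, k2, 1, p3), (8680, k2, 3, mkt), (8680, k2, 3, qa), (8680, k2, 4, ops), (8680, k2, 7, x2), (8680, k2, 9, p2), (8950, mkt, 4, p2)}.
Joining (Dept ⋈ Assign) and Proj on pid yields {(3350, mkt, 4, p2, 4, 20), (3350, mkt, 4, p2, 7, 15), (390, k2, 3, mkt, 21, 40), (390, k2, 9, p2, 4, 20), (390, k2, 9, p2, 7, 15), (7510, ops, 6, x3, 2, 16), (860, ops, 6, x3, 2, 16), (8680, k2, 3, mkt, 21, 40), (8680, k2, 9, p2, 4, 20), (8680, k2, 9, p2, 7, 15), (8950, mkt, 4, p2, 4, 20), (8950, mkt, 4, p2, 7, 15)}.
Selection dept != mkt: {(390, k2, 3, mkt, 21, 40), (390, k2, 9, p2, 4, 20), (390, k2, 9, p2, 7, 15), (7510, ops, 6, x3, 2, 16), (860, ops, 6, x3, 2, 16), (8680, k2, 3, mkt, 21, 40), (8680, k2, 9, p2, 4, 20), (8680, k2, 9, p2, 7, 15)}
Selection eid < budget and mgr != 40: {(390, k2, 9, p2, 4, 20), (390, k2, 9, p2, 7, 15), (7510, ops, 6, x3, 2, 16), (860, ops, 6, x3, 2, 16), (8680, k2, 9, p2, 4, 20), (8680, k2, 9, p2, 7, 15)}
π_{budget, eid, pid} gives {(390, 4, p2), (390, 7, p2), (7510, 2, x3), (860, 2, x3), (8680, 4, p2), (8680, 7, p2)}.

{(390, 4, p2), (390, 7, p2), (7510, 2, x3), (860, 2, x3), (8680, 4, p2), (8680, 7, p2)}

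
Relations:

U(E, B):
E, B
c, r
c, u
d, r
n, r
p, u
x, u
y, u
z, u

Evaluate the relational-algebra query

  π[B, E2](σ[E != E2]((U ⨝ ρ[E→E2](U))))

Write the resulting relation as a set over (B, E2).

{(r, c), (r, d), (r, n), (u, c), (u, p), (u, x), (u, y), (u, z)}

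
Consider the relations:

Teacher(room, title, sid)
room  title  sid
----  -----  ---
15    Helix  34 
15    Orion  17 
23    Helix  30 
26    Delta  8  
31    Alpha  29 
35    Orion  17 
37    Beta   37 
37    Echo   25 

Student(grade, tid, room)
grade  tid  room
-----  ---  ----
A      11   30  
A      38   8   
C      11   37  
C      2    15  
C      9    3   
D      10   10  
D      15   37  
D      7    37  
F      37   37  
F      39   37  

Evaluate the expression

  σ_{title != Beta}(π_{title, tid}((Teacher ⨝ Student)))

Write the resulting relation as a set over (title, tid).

{(Echo, 11), (Echo, 15), (Echo, 37), (Echo, 39), (Echo, 7), (Helix, 2), (Orion, 2)}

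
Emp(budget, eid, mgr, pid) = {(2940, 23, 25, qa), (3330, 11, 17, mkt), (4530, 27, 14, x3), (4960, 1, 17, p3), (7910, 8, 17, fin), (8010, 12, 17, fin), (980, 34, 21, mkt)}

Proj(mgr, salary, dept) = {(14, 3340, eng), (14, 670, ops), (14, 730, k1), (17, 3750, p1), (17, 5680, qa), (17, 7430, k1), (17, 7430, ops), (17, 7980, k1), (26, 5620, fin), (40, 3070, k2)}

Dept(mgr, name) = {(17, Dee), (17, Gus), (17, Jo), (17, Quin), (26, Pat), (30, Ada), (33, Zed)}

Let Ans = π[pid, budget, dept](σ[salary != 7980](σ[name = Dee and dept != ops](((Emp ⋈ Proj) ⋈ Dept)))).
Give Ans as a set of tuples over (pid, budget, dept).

{(fin, 7910, k1), (fin, 7910, p1), (fin, 7910, qa), (fin, 8010, k1), (fin, 8010, p1), (fin, 8010, qa), (mkt, 3330, k1), (mkt, 3330, p1), (mkt, 3330, qa), (p3, 4960, k1), (p3, 4960, p1), (p3, 4960, qa)}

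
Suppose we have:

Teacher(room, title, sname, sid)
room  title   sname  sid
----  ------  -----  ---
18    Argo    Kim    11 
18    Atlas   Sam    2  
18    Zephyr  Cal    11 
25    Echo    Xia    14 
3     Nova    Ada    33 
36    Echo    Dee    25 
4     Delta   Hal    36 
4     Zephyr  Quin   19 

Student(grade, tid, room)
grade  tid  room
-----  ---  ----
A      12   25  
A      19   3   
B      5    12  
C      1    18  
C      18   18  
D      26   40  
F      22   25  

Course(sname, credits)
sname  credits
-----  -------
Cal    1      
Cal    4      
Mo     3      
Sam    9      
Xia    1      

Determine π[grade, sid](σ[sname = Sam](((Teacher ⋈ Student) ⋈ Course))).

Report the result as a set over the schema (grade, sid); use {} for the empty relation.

Teacher ⋈ Student (natural join on room): {(18, Argo, Kim, 11, C, 1), (18, Argo, Kim, 11, C, 18), (18, Atlas, Sam, 2, C, 1), (18, Atlas, Sam, 2, C, 18), (18, Zephyr, Cal, 11, C, 1), (18, Zephyr, Cal, 11, C, 18), (25, Echo, Xia, 14, A, 12), (25, Echo, Xia, 14, F, 22), (3, Nova, Ada, 33, A, 19)}
(Teacher ⋈ Student) ⋈ Course (natural join on sname): {(18, Atlas, Sam, 2, C, 1, 9), (18, Atlas, Sam, 2, C, 18, 9), (18, Zephyr, Cal, 11, C, 1, 1), (18, Zephyr, Cal, 11, C, 1, 4), (18, Zephyr, Cal, 11, C, 18, 1), (18, Zephyr, Cal, 11, C, 18, 4), (25, Echo, Xia, 14, A, 12, 1), (25, Echo, Xia, 14, F, 22, 1)}
Apply σ_{sname = Sam}; surviving tuples: {(18, Atlas, Sam, 2, C, 1, 9), (18, Atlas, Sam, 2, C, 18, 9)}
π[grade, sid]: project onto (grade, sid) (1 duplicate(s) eliminated) → {(C, 2)}

{(C, 2)}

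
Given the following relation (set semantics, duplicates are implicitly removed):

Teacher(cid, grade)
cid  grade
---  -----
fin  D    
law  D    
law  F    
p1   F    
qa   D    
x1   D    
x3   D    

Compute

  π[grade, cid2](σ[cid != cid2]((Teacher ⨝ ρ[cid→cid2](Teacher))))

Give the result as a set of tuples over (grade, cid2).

ρ[cid→cid2]: schema becomes (cid2, grade); tuples unchanged.
Teacher ⋈ ρ[cid→cid2](Teacher) (natural join on grade): {(fin, D, fin), (fin, D, law), (fin, D, qa), (fin, D, x1), (fin, D, x3), (law, D, fin), (law, D, law), (law, D, qa), (law, D, x1), (law, D, x3), (law, F, law), (law, F, p1), (p1, F, law), (p1, F, p1), (qa, D, fin), (qa, D, law), (qa, D, qa), (qa, D, x1), (qa, D, x3), (x1, D, fin), (x1, D, law), (x1, D, qa), (x1, D, x1), (x1, D, x3), (x3, D, fin), (x3, D, law), (x3, D, qa), (x3, D, x1), (x3, D, x3)}
σ[cid != cid2]: keep tuples satisfying cid != cid2 → {(fin, D, law), (fin, D, qa), (fin, D, x1), (fin, D, x3), (law, D, fin), (law, D, qa), (law, D, x1), (law, D, x3), (law, F, p1), (p1, F, law), (qa, D, fin), (qa, D, law), (qa, D, x1), (qa, D, x3), (x1, D, fin), (x1, D, law), (x1, D, qa), (x1, D, x3), (x3, D, fin), (x3, D, law), (x3, D, qa), (x3, D, x1)}
π_{grade, cid2} gives {(D, fin), (D, law), (D, qa), (D, x1), (D, x3), (F, law), (F, p1)} (15 duplicate(s) eliminated).

{(D, fin), (D, law), (D, qa), (D, x1), (D, x3), (F, law), (F, p1)}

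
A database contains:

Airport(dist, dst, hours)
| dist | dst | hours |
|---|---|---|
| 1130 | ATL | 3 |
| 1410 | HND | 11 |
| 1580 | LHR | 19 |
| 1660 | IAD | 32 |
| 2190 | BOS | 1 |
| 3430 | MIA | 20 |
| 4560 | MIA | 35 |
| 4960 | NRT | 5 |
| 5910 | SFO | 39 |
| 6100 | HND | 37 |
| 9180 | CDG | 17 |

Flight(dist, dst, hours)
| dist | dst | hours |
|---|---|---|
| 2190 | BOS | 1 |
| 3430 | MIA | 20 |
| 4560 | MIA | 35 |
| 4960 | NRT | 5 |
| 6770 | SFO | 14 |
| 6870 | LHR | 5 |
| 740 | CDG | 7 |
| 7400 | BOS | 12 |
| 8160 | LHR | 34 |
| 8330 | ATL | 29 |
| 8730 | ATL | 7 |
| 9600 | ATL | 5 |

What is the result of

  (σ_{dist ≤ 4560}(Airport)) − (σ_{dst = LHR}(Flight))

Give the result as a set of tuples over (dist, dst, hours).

{(1130, ATL, 3), (1410, HND, 11), (1580, LHR, 19), (1660, IAD, 32), (2190, BOS, 1), (3430, MIA, 20), (4560, MIA, 35)}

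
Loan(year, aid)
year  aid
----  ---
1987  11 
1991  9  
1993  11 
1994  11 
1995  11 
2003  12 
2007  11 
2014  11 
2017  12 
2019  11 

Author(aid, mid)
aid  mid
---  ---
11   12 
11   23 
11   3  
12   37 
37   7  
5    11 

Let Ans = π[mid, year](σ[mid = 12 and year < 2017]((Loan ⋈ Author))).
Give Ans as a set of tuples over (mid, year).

Joining Loan and Author on aid yields {(1987, 11, 12), (1987, 11, 23), (1987, 11, 3), (1993, 11, 12), (1993, 11, 23), (1993, 11, 3), (1994, 11, 12), (1994, 11, 23), (1994, 11, 3), (1995, 11, 12), (1995, 11, 23), (1995, 11, 3), (2003, 12, 37), (2007, 11, 12), (2007, 11, 23), (2007, 11, 3), (2014, 11, 12), (2014, 11, 23), (2014, 11, 3), (2017, 12, 37), (2019, 11, 12), (2019, 11, 23), (2019, 11, 3)}.
Apply σ_{mid = 12 and year < 2017}; surviving tuples: {(1987, 11, 12), (1993, 11, 12), (1994, 11, 12), (1995, 11, 12), (2007, 11, 12), (2014, 11, 12)}
π_{mid, year} gives {(12, 1987), (12, 1993), (12, 1994), (12, 1995), (12, 2007), (12, 2014)}.

{(12, 1987), (12, 1993), (12, 1994), (12, 1995), (12, 2007), (12, 2014)}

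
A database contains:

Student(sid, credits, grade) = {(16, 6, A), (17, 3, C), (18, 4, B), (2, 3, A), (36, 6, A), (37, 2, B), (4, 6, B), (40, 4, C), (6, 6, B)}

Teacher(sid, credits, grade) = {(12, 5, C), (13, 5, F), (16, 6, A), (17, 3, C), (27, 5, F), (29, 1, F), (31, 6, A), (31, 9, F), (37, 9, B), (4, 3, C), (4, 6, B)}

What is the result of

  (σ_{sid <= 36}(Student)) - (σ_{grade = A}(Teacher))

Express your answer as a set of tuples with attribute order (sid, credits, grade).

{(17, 3, C), (18, 4, B), (2, 3, A), (36, 6, A), (4, 6, B), (6, 6, B)}

Selection sid <= 36: {(16, 6, A), (17, 3, C), (18, 4, B), (2, 3, A), (36, 6, A), (4, 6, B), (6, 6, B)}
Selection grade = A: {(16, 6, A), (31, 6, A)}
Taking the difference: {(17, 3, C), (18, 4, B), (2, 3, A), (36, 6, A), (4, 6, B), (6, 6, B)}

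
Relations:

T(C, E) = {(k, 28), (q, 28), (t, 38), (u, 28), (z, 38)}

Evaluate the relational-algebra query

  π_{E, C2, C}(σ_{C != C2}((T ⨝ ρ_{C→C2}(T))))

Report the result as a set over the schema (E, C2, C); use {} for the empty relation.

{(28, k, q), (28, k, u), (28, q, k), (28, q, u), (28, u, k), (28, u, q), (38, t, z), (38, z, t)}

ρ[C→C2]: schema becomes (C2, E); tuples unchanged.
T ⋈ ρ_{C→C2}(T) (natural join on E): {(k, 28, k), (k, 28, q), (k, 28, u), (q, 28, k), (q, 28, q), (q, 28, u), (t, 38, t), (t, 38, z), (u, 28, k), (u, 28, q), (u, 28, u), (z, 38, t), (z, 38, z)}
Apply σ_{C != C2}; surviving tuples: {(k, 28, q), (k, 28, u), (q, 28, k), (q, 28, u), (t, 38, z), (u, 28, k), (u, 28, q), (z, 38, t)}
π_{E, C2, C} gives {(28, k, q), (28, k, u), (28, q, k), (28, q, u), (28, u, k), (28, u, q), (38, t, z), (38, z, t)}.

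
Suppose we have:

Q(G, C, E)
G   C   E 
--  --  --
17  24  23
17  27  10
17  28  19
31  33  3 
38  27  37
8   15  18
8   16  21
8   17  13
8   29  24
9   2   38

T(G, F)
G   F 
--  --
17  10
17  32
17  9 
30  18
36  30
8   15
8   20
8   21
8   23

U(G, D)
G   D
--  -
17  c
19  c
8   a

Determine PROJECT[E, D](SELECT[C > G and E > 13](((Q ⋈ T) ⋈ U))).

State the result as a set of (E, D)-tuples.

{(18, a), (19, c), (21, a), (23, c), (24, a)}

Joining Q and T on G yields {(17, 24, 23, 10), (17, 24, 23, 32), (17, 24, 23, 9), (17, 27, 10, 10), (17, 27, 10, 32), (17, 27, 10, 9), (17, 28, 19, 10), (17, 28, 19, 32), (17, 28, 19, 9), (8, 15, 18, 15), (8, 15, 18, 20), (8, 15, 18, 21), (8, 15, 18, 23), (8, 16, 21, 15), (8, 16, 21, 20), (8, 16, 21, 21), (8, 16, 21, 23), (8, 17, 13, 15), (8, 17, 13, 20), (8, 17, 13, 21), (8, 17, 13, 23), (8, 29, 24, 15), (8, 29, 24, 20), (8, 29, 24, 21), (8, 29, 24, 23)}.
Joining (Q ⋈ T) and U on G yields {(17, 24, 23, 10, c), (17, 24, 23, 32, c), (17, 24, 23, 9, c), (17, 27, 10, 10, c), (17, 27, 10, 32, c), (17, 27, 10, 9, c), (17, 28, 19, 10, c), (17, 28, 19, 32, c), (17, 28, 19, 9, c), (8, 15, 18, 15, a), (8, 15, 18, 20, a), (8, 15, 18, 21, a), (8, 15, 18, 23, a), (8, 16, 21, 15, a), (8, 16, 21, 20, a), (8, 16, 21, 21, a), (8, 16, 21, 23, a), (8, 17, 13, 15, a), (8, 17, 13, 20, a), (8, 17, 13, 21, a), (8, 17, 13, 23, a), (8, 29, 24, 15, a), (8, 29, 24, 20, a), (8, 29, 24, 21, a), (8, 29, 24, 23, a)}.
σ[C > G and E > 13]: keep tuples satisfying C > G and E > 13 → {(17, 24, 23, 10, c), (17, 24, 23, 32, c), (17, 24, 23, 9, c), (17, 28, 19, 10, c), (17, 28, 19, 32, c), (17, 28, 19, 9, c), (8, 15, 18, 15, a), (8, 15, 18, 20, a), (8, 15, 18, 21, a), (8, 15, 18, 23, a), (8, 16, 21, 15, a), (8, 16, 21, 20, a), (8, 16, 21, 21, a), (8, 16, 21, 23, a), (8, 29, 24, 15, a), (8, 29, 24, 20, a), (8, 29, 24, 21, a), (8, 29, 24, 23, a)}
Projecting to E, D (13 duplicate(s) eliminated): {(18, a), (19, c), (21, a), (23, c), (24, a)}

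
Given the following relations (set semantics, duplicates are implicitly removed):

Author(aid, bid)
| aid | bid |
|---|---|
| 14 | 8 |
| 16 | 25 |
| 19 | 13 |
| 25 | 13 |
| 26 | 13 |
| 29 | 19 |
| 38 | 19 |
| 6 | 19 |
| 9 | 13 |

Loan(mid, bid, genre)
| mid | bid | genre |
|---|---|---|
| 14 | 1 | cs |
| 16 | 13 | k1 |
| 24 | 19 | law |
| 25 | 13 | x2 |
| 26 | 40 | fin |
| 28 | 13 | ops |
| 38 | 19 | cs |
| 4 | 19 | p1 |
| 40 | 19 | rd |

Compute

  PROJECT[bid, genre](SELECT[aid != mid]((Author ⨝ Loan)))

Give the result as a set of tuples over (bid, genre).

{(13, k1), (13, ops), (13, x2), (19, cs), (19, law), (19, p1), (19, rd)}

Natural join on bid: {(19, 13, 16, k1), (19, 13, 25, x2), (19, 13, 28, ops), (25, 13, 16, k1), (25, 13, 25, x2), (25, 13, 28, ops), (26, 13, 16, k1), (26, 13, 25, x2), (26, 13, 28, ops), (29, 19, 24, law), (29, 19, 38, cs), (29, 19, 4, p1), (29, 19, 40, rd), (38, 19, 24, law), (38, 19, 38, cs), (38, 19, 4, p1), (38, 19, 40, rd), (6, 19, 24, law), (6, 19, 38, cs), (6, 19, 4, p1), (6, 19, 40, rd), (9, 13, 16, k1), (9, 13, 25, x2), (9, 13, 28, ops)}
Apply σ_{aid != mid}; surviving tuples: {(19, 13, 16, k1), (19, 13, 25, x2), (19, 13, 28, ops), (25, 13, 16, k1), (25, 13, 28, ops), (26, 13, 16, k1), (26, 13, 25, x2), (26, 13, 28, ops), (29, 19, 24, law), (29, 19, 38, cs), (29, 19, 4, p1), (29, 19, 40, rd), (38, 19, 24, law), (38, 19, 4, p1), (38, 19, 40, rd), (6, 19, 24, law), (6, 19, 38, cs), (6, 19, 4, p1), (6, 19, 40, rd), (9, 13, 16, k1), (9, 13, 25, x2), (9, 13, 28, ops)}
π_{bid, genre} gives {(13, k1), (13, ops), (13, x2), (19, cs), (19, law), (19, p1), (19, rd)} (15 duplicate(s) eliminated).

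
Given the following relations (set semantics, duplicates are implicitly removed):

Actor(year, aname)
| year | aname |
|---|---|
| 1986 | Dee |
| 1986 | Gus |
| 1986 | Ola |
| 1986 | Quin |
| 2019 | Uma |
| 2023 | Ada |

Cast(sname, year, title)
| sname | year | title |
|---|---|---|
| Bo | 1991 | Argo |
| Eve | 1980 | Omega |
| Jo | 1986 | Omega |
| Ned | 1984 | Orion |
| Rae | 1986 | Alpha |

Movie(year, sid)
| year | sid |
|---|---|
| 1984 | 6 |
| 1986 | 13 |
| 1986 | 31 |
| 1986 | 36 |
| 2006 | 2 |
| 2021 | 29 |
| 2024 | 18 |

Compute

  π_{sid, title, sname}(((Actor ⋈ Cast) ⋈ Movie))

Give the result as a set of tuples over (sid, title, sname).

{(13, Alpha, Rae), (13, Omega, Jo), (31, Alpha, Rae), (31, Omega, Jo), (36, Alpha, Rae), (36, Omega, Jo)}

Joining Actor and Cast on year yields {(1986, Dee, Jo, Omega), (1986, Dee, Rae, Alpha), (1986, Gus, Jo, Omega), (1986, Gus, Rae, Alpha), (1986, Ola, Jo, Omega), (1986, Ola, Rae, Alpha), (1986, Quin, Jo, Omega), (1986, Quin, Rae, Alpha)}.
Joining (Actor ⋈ Cast) and Movie on year yields {(1986, Dee, Jo, Omega, 13), (1986, Dee, Jo, Omega, 31), (1986, Dee, Jo, Omega, 36), (1986, Dee, Rae, Alpha, 13), (1986, Dee, Rae, Alpha, 31), (1986, Dee, Rae, Alpha, 36), (1986, Gus, Jo, Omega, 13), (1986, Gus, Jo, Omega, 31), (1986, Gus, Jo, Omega, 36), (1986, Gus, Rae, Alpha, 13), (1986, Gus, Rae, Alpha, 31), (1986, Gus, Rae, Alpha, 36), (1986, Ola, Jo, Omega, 13), (1986, Ola, Jo, Omega, 31), (1986, Ola, Jo, Omega, 36), (1986, Ola, Rae, Alpha, 13), (1986, Ola, Rae, Alpha, 31), (1986, Ola, Rae, Alpha, 36), (1986, Quin, Jo, Omega, 13), (1986, Quin, Jo, Omega, 31), (1986, Quin, Jo, Omega, 36), (1986, Quin, Rae, Alpha, 13), (1986, Quin, Rae, Alpha, 31), (1986, Quin, Rae, Alpha, 36)}.
π_{sid, title, sname} gives {(13, Alpha, Rae), (13, Omega, Jo), (31, Alpha, Rae), (31, Omega, Jo), (36, Alpha, Rae), (36, Omega, Jo)} (18 duplicate(s) eliminated).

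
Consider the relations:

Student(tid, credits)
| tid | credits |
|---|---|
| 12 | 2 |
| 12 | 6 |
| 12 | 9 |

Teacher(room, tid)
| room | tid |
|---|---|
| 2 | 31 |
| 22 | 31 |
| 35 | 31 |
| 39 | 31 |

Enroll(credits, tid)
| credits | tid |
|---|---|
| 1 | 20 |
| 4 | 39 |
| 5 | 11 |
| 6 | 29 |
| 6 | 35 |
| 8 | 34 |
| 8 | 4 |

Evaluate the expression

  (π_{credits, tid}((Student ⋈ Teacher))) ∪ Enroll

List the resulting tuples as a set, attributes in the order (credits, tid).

Joining Student and Teacher on tid yields {}.
π_{credits, tid} gives {}.
Union: {} with {(1, 20), (4, 39), (5, 11), (6, 29), (6, 35), (8, 34), (8, 4)} → {(1, 20), (4, 39), (5, 11), (6, 29), (6, 35), (8, 34), (8, 4)}

{(1, 20), (4, 39), (5, 11), (6, 29), (6, 35), (8, 34), (8, 4)}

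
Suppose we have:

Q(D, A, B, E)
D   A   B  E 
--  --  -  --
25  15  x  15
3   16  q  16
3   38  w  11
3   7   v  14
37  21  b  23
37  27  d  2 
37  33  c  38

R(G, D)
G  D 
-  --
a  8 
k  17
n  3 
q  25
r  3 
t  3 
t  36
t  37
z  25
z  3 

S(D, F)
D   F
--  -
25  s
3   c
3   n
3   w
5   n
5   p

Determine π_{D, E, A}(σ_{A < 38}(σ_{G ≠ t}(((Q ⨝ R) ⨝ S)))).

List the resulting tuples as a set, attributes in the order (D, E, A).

Natural join on D: {(25, 15, x, 15, q), (25, 15, x, 15, z), (3, 16, q, 16, n), (3, 16, q, 16, r), (3, 16, q, 16, t), (3, 16, q, 16, z), (3, 38, w, 11, n), (3, 38, w, 11, r), (3, 38, w, 11, t), (3, 38, w, 11, z), (3, 7, v, 14, n), (3, 7, v, 14, r), (3, 7, v, 14, t), (3, 7, v, 14, z), (37, 21, b, 23, t), (37, 27, d, 2, t), (37, 33, c, 38, t)}
Natural join on D: {(25, 15, x, 15, q, s), (25, 15, x, 15, z, s), (3, 16, q, 16, n, c), (3, 16, q, 16, n, n), (3, 16, q, 16, n, w), (3, 16, q, 16, r, c), (3, 16, q, 16, r, n), (3, 16, q, 16, r, w), (3, 16, q, 16, t, c), (3, 16, q, 16, t, n), (3, 16, q, 16, t, w), (3, 16, q, 16, z, c), (3, 16, q, 16, z, n), (3, 16, q, 16, z, w), (3, 38, w, 11, n, c), (3, 38, w, 11, n, n), (3, 38, w, 11, n, w), (3, 38, w, 11, r, c), (3, 38, w, 11, r, n), (3, 38, w, 11, r, w), (3, 38, w, 11, t, c), (3, 38, w, 11, t, n), (3, 38, w, 11, t, w), (3, 38, w, 11, z, c), (3, 38, w, 11, z, n), (3, 38, w, 11, z, w), (3, 7, v, 14, n, c), (3, 7, v, 14, n, n), (3, 7, v, 14, n, w), (3, 7, v, 14, r, c), (3, 7, v, 14, r, n), (3, 7, v, 14, r, w), (3, 7, v, 14, t, c), (3, 7, v, 14, t, n), (3, 7, v, 14, t, w), (3, 7, v, 14, z, c), (3, 7, v, 14, z, n), (3, 7, v, 14, z, w)}
Selection G ≠ t: {(25, 15, x, 15, q, s), (25, 15, x, 15, z, s), (3, 16, q, 16, n, c), (3, 16, q, 16, n, n), (3, 16, q, 16, n, w), (3, 16, q, 16, r, c), (3, 16, q, 16, r, n), (3, 16, q, 16, r, w), (3, 16, q, 16, z, c), (3, 16, q, 16, z, n), (3, 16, q, 16, z, w), (3, 38, w, 11, n, c), (3, 38, w, 11, n, n), (3, 38, w, 11, n, w), (3, 38, w, 11, r, c), (3, 38, w, 11, r, n), (3, 38, w, 11, r, w), (3, 38, w, 11, z, c), (3, 38, w, 11, z, n), (3, 38, w, 11, z, w), (3, 7, v, 14, n, c), (3, 7, v, 14, n, n), (3, 7, v, 14, n, w), (3, 7, v, 14, r, c), (3, 7, v, 14, r, n), (3, 7, v, 14, r, w), (3, 7, v, 14, z, c), (3, 7, v, 14, z, n), (3, 7, v, 14, z, w)}
Selection A < 38: {(25, 15, x, 15, q, s), (25, 15, x, 15, z, s), (3, 16, q, 16, n, c), (3, 16, q, 16, n, n), (3, 16, q, 16, n, w), (3, 16, q, 16, r, c), (3, 16, q, 16, r, n), (3, 16, q, 16, r, w), (3, 16, q, 16, z, c), (3, 16, q, 16, z, n), (3, 16, q, 16, z, w), (3, 7, v, 14, n, c), (3, 7, v, 14, n, n), (3, 7, v, 14, n, w), (3, 7, v, 14, r, c), (3, 7, v, 14, r, n), (3, 7, v, 14, r, w), (3, 7, v, 14, z, c), (3, 7, v, 14, z, n), (3, 7, v, 14, z, w)}
Projecting to D, E, A (17 duplicate(s) eliminated): {(25, 15, 15), (3, 14, 7), (3, 16, 16)}

{(25, 15, 15), (3, 14, 7), (3, 16, 16)}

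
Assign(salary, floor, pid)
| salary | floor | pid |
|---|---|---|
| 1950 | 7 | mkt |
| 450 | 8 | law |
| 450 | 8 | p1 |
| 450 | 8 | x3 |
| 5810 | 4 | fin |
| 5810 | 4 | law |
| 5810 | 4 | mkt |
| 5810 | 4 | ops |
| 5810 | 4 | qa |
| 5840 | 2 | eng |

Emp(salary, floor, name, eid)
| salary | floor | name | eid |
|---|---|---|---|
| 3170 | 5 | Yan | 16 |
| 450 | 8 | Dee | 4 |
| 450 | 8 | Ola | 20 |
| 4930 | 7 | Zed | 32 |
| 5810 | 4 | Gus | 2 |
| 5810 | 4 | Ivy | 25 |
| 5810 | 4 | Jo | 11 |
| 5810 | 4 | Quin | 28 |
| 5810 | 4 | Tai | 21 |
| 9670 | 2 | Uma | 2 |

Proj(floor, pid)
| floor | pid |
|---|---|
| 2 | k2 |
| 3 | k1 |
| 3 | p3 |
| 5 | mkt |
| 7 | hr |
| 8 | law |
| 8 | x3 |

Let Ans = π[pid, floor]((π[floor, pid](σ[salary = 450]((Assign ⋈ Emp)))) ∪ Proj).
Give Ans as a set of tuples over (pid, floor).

{(hr, 7), (k1, 3), (k2, 2), (law, 8), (mkt, 5), (p1, 8), (p3, 3), (x3, 8)}

Joining Assign and Emp on salary, floor yields {(450, 8, law, Dee, 4), (450, 8, law, Ola, 20), (450, 8, p1, Dee, 4), (450, 8, p1, Ola, 20), (450, 8, x3, Dee, 4), (450, 8, x3, Ola, 20), (5810, 4, fin, Gus, 2), (5810, 4, fin, Ivy, 25), (5810, 4, fin, Jo, 11), (5810, 4, fin, Quin, 28), (5810, 4, fin, Tai, 21), (5810, 4, law, Gus, 2), (5810, 4, law, Ivy, 25), (5810, 4, law, Jo, 11), (5810, 4, law, Quin, 28), (5810, 4, law, Tai, 21), (5810, 4, mkt, Gus, 2), (5810, 4, mkt, Ivy, 25), (5810, 4, mkt, Jo, 11), (5810, 4, mkt, Quin, 28), (5810, 4, mkt, Tai, 21), (5810, 4, ops, Gus, 2), (5810, 4, ops, Ivy, 25), (5810, 4, ops, Jo, 11), (5810, 4, ops, Quin, 28), (5810, 4, ops, Tai, 21), (5810, 4, qa, Gus, 2), (5810, 4, qa, Ivy, 25), (5810, 4, qa, Jo, 11), (5810, 4, qa, Quin, 28), (5810, 4, qa, Tai, 21)}.
Selection salary = 450: {(450, 8, law, Dee, 4), (450, 8, law, Ola, 20), (450, 8, p1, Dee, 4), (450, 8, p1, Ola, 20), (450, 8, x3, Dee, 4), (450, 8, x3, Ola, 20)}
Projecting to floor, pid (3 duplicate(s) eliminated): {(8, law), (8, p1), (8, x3)}
Union: {(8, law), (8, p1), (8, x3)} with {(2, k2), (3, k1), (3, p3), (5, mkt), (7, hr), (8, law), (8, x3)} → {(2, k2), (3, k1), (3, p3), (5, mkt), (7, hr), (8, law), (8, p1), (8, x3)}
Projecting to pid, floor: {(hr, 7), (k1, 3), (k2, 2), (law, 8), (mkt, 5), (p1, 8), (p3, 3), (x3, 8)}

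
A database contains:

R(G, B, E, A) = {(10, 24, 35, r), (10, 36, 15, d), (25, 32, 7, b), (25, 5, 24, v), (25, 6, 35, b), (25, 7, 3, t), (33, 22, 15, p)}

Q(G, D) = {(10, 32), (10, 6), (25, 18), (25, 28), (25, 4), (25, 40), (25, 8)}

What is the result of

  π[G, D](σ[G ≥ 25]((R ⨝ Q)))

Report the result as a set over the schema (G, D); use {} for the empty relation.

Joining R and Q on G yields {(10, 24, 35, r, 32), (10, 24, 35, r, 6), (10, 36, 15, d, 32), (10, 36, 15, d, 6), (25, 32, 7, b, 18), (25, 32, 7, b, 28), (25, 32, 7, b, 4), (25, 32, 7, b, 40), (25, 32, 7, b, 8), (25, 5, 24, v, 18), (25, 5, 24, v, 28), (25, 5, 24, v, 4), (25, 5, 24, v, 40), (25, 5, 24, v, 8), (25, 6, 35, b, 18), (25, 6, 35, b, 28), (25, 6, 35, b, 4), (25, 6, 35, b, 40), (25, 6, 35, b, 8), (25, 7, 3, t, 18), (25, 7, 3, t, 28), (25, 7, 3, t, 4), (25, 7, 3, t, 40), (25, 7, 3, t, 8)}.
Filtering on G ≥ 25 leaves {(25, 32, 7, b, 18), (25, 32, 7, b, 28), (25, 32, 7, b, 4), (25, 32, 7, b, 40), (25, 32, 7, b, 8), (25, 5, 24, v, 18), (25, 5, 24, v, 28), (25, 5, 24, v, 4), (25, 5, 24, v, 40), (25, 5, 24, v, 8), (25, 6, 35, b, 18), (25, 6, 35, b, 28), (25, 6, 35, b, 4), (25, 6, 35, b, 40), (25, 6, 35, b, 8), (25, 7, 3, t, 18), (25, 7, 3, t, 28), (25, 7, 3, t, 4), (25, 7, 3, t, 40), (25, 7, 3, t, 8)}.
Keep only column(s) G, D (15 duplicate(s) eliminated): {(25, 18), (25, 28), (25, 4), (25, 40), (25, 8)}

{(25, 18), (25, 28), (25, 4), (25, 40), (25, 8)}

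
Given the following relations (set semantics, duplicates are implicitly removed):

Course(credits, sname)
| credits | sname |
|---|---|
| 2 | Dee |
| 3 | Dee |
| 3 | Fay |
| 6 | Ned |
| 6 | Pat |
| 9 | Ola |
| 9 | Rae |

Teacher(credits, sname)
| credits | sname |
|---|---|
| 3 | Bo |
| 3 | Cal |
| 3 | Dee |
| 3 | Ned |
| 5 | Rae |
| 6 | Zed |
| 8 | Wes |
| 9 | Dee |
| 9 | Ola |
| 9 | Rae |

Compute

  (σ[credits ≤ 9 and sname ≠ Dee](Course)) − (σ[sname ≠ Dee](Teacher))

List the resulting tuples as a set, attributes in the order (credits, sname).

{(3, Fay), (6, Ned), (6, Pat)}

σ[credits ≤ 9 and sname ≠ Dee]: keep tuples satisfying credits ≤ 9 and sname ≠ Dee → {(3, Fay), (6, Ned), (6, Pat), (9, Ola), (9, Rae)}
σ[sname ≠ Dee]: keep tuples satisfying sname ≠ Dee → {(3, Bo), (3, Cal), (3, Ned), (5, Rae), (6, Zed), (8, Wes), (9, Ola), (9, Rae)}
Difference: {(3, Fay), (6, Ned), (6, Pat), (9, Ola), (9, Rae)} with {(3, Bo), (3, Cal), (3, Ned), (5, Rae), (6, Zed), (8, Wes), (9, Ola), (9, Rae)} → {(3, Fay), (6, Ned), (6, Pat)}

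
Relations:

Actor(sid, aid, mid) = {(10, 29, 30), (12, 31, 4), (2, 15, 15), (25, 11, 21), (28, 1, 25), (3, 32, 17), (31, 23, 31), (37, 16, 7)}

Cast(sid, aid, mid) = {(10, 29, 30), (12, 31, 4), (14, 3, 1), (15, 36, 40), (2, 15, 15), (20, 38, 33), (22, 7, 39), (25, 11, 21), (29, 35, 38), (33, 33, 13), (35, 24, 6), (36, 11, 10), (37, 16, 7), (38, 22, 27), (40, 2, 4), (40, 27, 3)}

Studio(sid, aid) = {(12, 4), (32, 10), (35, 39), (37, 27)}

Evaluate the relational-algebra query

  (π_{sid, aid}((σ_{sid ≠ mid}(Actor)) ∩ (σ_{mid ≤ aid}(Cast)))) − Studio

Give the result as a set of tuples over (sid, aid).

Filtering on sid ≠ mid leaves {(10, 29, 30), (12, 31, 4), (2, 15, 15), (25, 11, 21), (28, 1, 25), (3, 32, 17), (37, 16, 7)}.
Filtering on mid ≤ aid leaves {(12, 31, 4), (14, 3, 1), (2, 15, 15), (20, 38, 33), (33, 33, 13), (35, 24, 6), (36, 11, 10), (37, 16, 7), (40, 27, 3)}.
Taking the intersection: {(12, 31, 4), (2, 15, 15), (37, 16, 7)}
π_{sid, aid} gives {(12, 31), (2, 15), (37, 16)}.
Taking the difference: {(12, 31), (2, 15), (37, 16)}

{(12, 31), (2, 15), (37, 16)}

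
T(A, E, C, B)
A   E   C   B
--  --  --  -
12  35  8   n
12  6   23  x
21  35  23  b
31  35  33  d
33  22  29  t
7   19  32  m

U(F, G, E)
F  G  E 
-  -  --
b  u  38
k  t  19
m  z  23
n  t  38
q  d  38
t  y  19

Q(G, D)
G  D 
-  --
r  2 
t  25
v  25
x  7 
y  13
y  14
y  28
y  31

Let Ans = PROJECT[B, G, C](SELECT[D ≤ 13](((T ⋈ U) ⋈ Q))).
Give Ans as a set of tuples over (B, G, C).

T ⋈ U (natural join on E): {(7, 19, 32, m, k, t), (7, 19, 32, m, t, y)}
(T ⋈ U) ⋈ Q (natural join on G): {(7, 19, 32, m, k, t, 25), (7, 19, 32, m, t, y, 13), (7, 19, 32, m, t, y, 14), (7, 19, 32, m, t, y, 28), (7, 19, 32, m, t, y, 31)}
σ[D ≤ 13]: keep tuples satisfying D ≤ 13 → {(7, 19, 32, m, t, y, 13)}
π[B, G, C]: project onto (B, G, C) → {(m, y, 32)}

{(m, y, 32)}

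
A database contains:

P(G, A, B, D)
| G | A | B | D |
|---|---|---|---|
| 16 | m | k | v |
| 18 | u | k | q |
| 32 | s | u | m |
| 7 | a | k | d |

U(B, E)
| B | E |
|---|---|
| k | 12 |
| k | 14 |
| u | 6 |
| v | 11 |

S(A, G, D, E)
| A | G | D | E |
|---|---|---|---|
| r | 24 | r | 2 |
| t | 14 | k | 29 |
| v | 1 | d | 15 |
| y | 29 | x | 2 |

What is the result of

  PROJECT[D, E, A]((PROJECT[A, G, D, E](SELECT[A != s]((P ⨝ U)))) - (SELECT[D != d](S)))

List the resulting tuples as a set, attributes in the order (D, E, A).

Natural join on B: {(16, m, k, v, 12), (16, m, k, v, 14), (18, u, k, q, 12), (18, u, k, q, 14), (32, s, u, m, 6), (7, a, k, d, 12), (7, a, k, d, 14)}
Apply σ_{A != s}; surviving tuples: {(16, m, k, v, 12), (16, m, k, v, 14), (18, u, k, q, 12), (18, u, k, q, 14), (7, a, k, d, 12), (7, a, k, d, 14)}
Keep only column(s) A, G, D, E: {(a, 7, d, 12), (a, 7, d, 14), (m, 16, v, 12), (m, 16, v, 14), (u, 18, q, 12), (u, 18, q, 14)}
Apply σ_{D != d}; surviving tuples: {(r, 24, r, 2), (t, 14, k, 29), (y, 29, x, 2)}
Set difference of the two operands is {(a, 7, d, 12), (a, 7, d, 14), (m, 16, v, 12), (m, 16, v, 14), (u, 18, q, 12), (u, 18, q, 14)}.
Keep only column(s) D, E, A: {(d, 12, a), (d, 14, a), (q, 12, u), (q, 14, u), (v, 12, m), (v, 14, m)}

{(d, 12, a), (d, 14, a), (q, 12, u), (q, 14, u), (v, 12, m), (v, 14, m)}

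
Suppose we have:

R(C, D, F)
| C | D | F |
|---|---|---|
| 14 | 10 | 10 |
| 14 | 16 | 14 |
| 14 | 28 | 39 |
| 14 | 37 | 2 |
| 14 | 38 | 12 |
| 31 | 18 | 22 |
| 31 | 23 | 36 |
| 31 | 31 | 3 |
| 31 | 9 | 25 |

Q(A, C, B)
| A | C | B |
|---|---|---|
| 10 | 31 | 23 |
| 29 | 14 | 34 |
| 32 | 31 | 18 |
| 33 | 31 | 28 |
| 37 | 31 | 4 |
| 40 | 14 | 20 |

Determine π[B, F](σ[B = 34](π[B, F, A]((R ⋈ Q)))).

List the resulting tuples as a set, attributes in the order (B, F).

R ⋈ Q (natural join on C): {(14, 10, 10, 29, 34), (14, 10, 10, 40, 20), (14, 16, 14, 29, 34), (14, 16, 14, 40, 20), (14, 28, 39, 29, 34), (14, 28, 39, 40, 20), (14, 37, 2, 29, 34), (14, 37, 2, 40, 20), (14, 38, 12, 29, 34), (14, 38, 12, 40, 20), (31, 18, 22, 10, 23), (31, 18, 22, 32, 18), (31, 18, 22, 33, 28), (31, 18, 22, 37, 4), (31, 23, 36, 10, 23), (31, 23, 36, 32, 18), (31, 23, 36, 33, 28), (31, 23, 36, 37, 4), (31, 31, 3, 10, 23), (31, 31, 3, 32, 18), (31, 31, 3, 33, 28), (31, 31, 3, 37, 4), (31, 9, 25, 10, 23), (31, 9, 25, 32, 18), (31, 9, 25, 33, 28), (31, 9, 25, 37, 4)}
π_{B, F, A} gives {(18, 22, 32), (18, 25, 32), (18, 3, 32), (18, 36, 32), (20, 10, 40), (20, 12, 40), (20, 14, 40), (20, 2, 40), (20, 39, 40), (23, 22, 10), (23, 25, 10), (23, 3, 10), (23, 36, 10), (28, 22, 33), (28, 25, 33), (28, 3, 33), (28, 36, 33), (34, 10, 29), (34, 12, 29), (34, 14, 29), (34, 2, 29), (34, 39, 29), (4, 22, 37), (4, 25, 37), (4, 3, 37), (4, 36, 37)}.
Filtering on B = 34 leaves {(34, 10, 29), (34, 12, 29), (34, 14, 29), (34, 2, 29), (34, 39, 29)}.
π_{B, F} gives {(34, 10), (34, 12), (34, 14), (34, 2), (34, 39)}.

{(34, 10), (34, 12), (34, 14), (34, 2), (34, 39)}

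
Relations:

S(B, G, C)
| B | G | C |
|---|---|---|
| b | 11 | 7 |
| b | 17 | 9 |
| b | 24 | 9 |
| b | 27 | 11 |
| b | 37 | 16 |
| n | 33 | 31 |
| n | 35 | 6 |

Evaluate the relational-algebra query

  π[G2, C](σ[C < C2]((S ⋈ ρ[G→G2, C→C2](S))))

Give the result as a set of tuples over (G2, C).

{(17, 7), (24, 7), (27, 7), (27, 9), (33, 6), (37, 11), (37, 7), (37, 9)}

ρ[G→G2, C→C2]: schema becomes (B, G2, C2); tuples unchanged.
Joining S and ρ[G→G2, C→C2](S) on B yields {(b, 11, 7, 11, 7), (b, 11, 7, 17, 9), (b, 11, 7, 24, 9), (b, 11, 7, 27, 11), (b, 11, 7, 37, 16), (b, 17, 9, 11, 7), (b, 17, 9, 17, 9), (b, 17, 9, 24, 9), (b, 17, 9, 27, 11), (b, 17, 9, 37, 16), (b, 24, 9, 11, 7), (b, 24, 9, 17, 9), (b, 24, 9, 24, 9), (b, 24, 9, 27, 11), (b, 24, 9, 37, 16), (b, 27, 11, 11, 7), (b, 27, 11, 17, 9), (b, 27, 11, 24, 9), (b, 27, 11, 27, 11), (b, 27, 11, 37, 16), (b, 37, 16, 11, 7), (b, 37, 16, 17, 9), (b, 37, 16, 24, 9), (b, 37, 16, 27, 11), (b, 37, 16, 37, 16), (n, 33, 31, 33, 31), (n, 33, 31, 35, 6), (n, 35, 6, 33, 31), (n, 35, 6, 35, 6)}.
Selection C < C2: {(b, 11, 7, 17, 9), (b, 11, 7, 24, 9), (b, 11, 7, 27, 11), (b, 11, 7, 37, 16), (b, 17, 9, 27, 11), (b, 17, 9, 37, 16), (b, 24, 9, 27, 11), (b, 24, 9, 37, 16), (b, 27, 11, 37, 16), (n, 35, 6, 33, 31)}
π[G2, C]: project onto (G2, C) (2 duplicate(s) eliminated) → {(17, 7), (24, 7), (27, 7), (27, 9), (33, 6), (37, 11), (37, 7), (37, 9)}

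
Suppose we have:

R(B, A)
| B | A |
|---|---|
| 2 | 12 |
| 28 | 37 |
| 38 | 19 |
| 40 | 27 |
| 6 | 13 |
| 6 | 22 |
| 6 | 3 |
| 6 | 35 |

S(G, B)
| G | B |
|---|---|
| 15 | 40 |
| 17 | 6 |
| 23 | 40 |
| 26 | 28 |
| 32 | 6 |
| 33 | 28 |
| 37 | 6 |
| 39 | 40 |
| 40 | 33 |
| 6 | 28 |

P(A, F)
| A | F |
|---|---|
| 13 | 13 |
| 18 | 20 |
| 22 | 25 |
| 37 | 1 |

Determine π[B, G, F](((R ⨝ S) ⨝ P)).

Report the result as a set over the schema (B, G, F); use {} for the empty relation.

{(28, 26, 1), (28, 33, 1), (28, 6, 1), (6, 17, 13), (6, 17, 25), (6, 32, 13), (6, 32, 25), (6, 37, 13), (6, 37, 25)}

Natural join on B: {(28, 37, 26), (28, 37, 33), (28, 37, 6), (40, 27, 15), (40, 27, 23), (40, 27, 39), (6, 13, 17), (6, 13, 32), (6, 13, 37), (6, 22, 17), (6, 22, 32), (6, 22, 37), (6, 3, 17), (6, 3, 32), (6, 3, 37), (6, 35, 17), (6, 35, 32), (6, 35, 37)}
Natural join on A: {(28, 37, 26, 1), (28, 37, 33, 1), (28, 37, 6, 1), (6, 13, 17, 13), (6, 13, 32, 13), (6, 13, 37, 13), (6, 22, 17, 25), (6, 22, 32, 25), (6, 22, 37, 25)}
Projecting to B, G, F: {(28, 26, 1), (28, 33, 1), (28, 6, 1), (6, 17, 13), (6, 17, 25), (6, 32, 13), (6, 32, 25), (6, 37, 13), (6, 37, 25)}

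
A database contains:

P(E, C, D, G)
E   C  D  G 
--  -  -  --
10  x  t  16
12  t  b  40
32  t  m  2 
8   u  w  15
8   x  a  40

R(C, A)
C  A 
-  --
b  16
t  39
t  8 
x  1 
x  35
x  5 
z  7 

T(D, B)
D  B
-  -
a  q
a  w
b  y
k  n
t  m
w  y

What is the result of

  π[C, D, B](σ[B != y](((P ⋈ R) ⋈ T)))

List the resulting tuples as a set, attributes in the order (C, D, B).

Joining P and R on C yields {(10, x, t, 16, 1), (10, x, t, 16, 35), (10, x, t, 16, 5), (12, t, b, 40, 39), (12, t, b, 40, 8), (32, t, m, 2, 39), (32, t, m, 2, 8), (8, x, a, 40, 1), (8, x, a, 40, 35), (8, x, a, 40, 5)}.
Joining (P ⋈ R) and T on D yields {(10, x, t, 16, 1, m), (10, x, t, 16, 35, m), (10, x, t, 16, 5, m), (12, t, b, 40, 39, y), (12, t, b, 40, 8, y), (8, x, a, 40, 1, q), (8, x, a, 40, 1, w), (8, x, a, 40, 35, q), (8, x, a, 40, 35, w), (8, x, a, 40, 5, q), (8, x, a, 40, 5, w)}.
Apply σ_{B != y}; surviving tuples: {(10, x, t, 16, 1, m), (10, x, t, 16, 35, m), (10, x, t, 16, 5, m), (8, x, a, 40, 1, q), (8, x, a, 40, 1, w), (8, x, a, 40, 35, q), (8, x, a, 40, 35, w), (8, x, a, 40, 5, q), (8, x, a, 40, 5, w)}
Projecting to C, D, B (6 duplicate(s) eliminated): {(x, a, q), (x, a, w), (x, t, m)}

{(x, a, q), (x, a, w), (x, t, m)}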